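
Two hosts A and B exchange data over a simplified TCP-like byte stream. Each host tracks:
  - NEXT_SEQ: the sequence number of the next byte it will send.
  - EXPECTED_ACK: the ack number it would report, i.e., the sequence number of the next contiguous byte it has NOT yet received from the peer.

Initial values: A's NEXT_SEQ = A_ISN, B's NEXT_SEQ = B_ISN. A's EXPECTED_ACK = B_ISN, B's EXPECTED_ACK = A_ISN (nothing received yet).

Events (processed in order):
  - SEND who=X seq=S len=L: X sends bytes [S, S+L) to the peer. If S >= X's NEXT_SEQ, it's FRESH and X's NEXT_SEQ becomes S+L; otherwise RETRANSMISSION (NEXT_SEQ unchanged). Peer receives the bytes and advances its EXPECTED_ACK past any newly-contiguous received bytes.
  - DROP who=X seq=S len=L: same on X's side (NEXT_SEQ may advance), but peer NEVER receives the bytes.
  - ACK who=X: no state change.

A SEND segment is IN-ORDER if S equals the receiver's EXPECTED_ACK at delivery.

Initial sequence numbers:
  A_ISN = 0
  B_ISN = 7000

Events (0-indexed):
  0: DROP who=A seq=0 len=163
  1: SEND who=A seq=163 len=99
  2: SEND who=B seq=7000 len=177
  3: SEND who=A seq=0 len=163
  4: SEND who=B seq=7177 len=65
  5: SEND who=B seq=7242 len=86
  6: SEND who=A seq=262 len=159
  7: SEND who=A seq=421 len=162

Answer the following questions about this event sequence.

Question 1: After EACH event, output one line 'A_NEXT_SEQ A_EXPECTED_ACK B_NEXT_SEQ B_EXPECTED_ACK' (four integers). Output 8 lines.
163 7000 7000 0
262 7000 7000 0
262 7177 7177 0
262 7177 7177 262
262 7242 7242 262
262 7328 7328 262
421 7328 7328 421
583 7328 7328 583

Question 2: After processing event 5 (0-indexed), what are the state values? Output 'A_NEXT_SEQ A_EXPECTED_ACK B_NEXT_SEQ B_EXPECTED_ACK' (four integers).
After event 0: A_seq=163 A_ack=7000 B_seq=7000 B_ack=0
After event 1: A_seq=262 A_ack=7000 B_seq=7000 B_ack=0
After event 2: A_seq=262 A_ack=7177 B_seq=7177 B_ack=0
After event 3: A_seq=262 A_ack=7177 B_seq=7177 B_ack=262
After event 4: A_seq=262 A_ack=7242 B_seq=7242 B_ack=262
After event 5: A_seq=262 A_ack=7328 B_seq=7328 B_ack=262

262 7328 7328 262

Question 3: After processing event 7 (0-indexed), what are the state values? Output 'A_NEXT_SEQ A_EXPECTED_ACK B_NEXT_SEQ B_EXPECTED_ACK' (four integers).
After event 0: A_seq=163 A_ack=7000 B_seq=7000 B_ack=0
After event 1: A_seq=262 A_ack=7000 B_seq=7000 B_ack=0
After event 2: A_seq=262 A_ack=7177 B_seq=7177 B_ack=0
After event 3: A_seq=262 A_ack=7177 B_seq=7177 B_ack=262
After event 4: A_seq=262 A_ack=7242 B_seq=7242 B_ack=262
After event 5: A_seq=262 A_ack=7328 B_seq=7328 B_ack=262
After event 6: A_seq=421 A_ack=7328 B_seq=7328 B_ack=421
After event 7: A_seq=583 A_ack=7328 B_seq=7328 B_ack=583

583 7328 7328 583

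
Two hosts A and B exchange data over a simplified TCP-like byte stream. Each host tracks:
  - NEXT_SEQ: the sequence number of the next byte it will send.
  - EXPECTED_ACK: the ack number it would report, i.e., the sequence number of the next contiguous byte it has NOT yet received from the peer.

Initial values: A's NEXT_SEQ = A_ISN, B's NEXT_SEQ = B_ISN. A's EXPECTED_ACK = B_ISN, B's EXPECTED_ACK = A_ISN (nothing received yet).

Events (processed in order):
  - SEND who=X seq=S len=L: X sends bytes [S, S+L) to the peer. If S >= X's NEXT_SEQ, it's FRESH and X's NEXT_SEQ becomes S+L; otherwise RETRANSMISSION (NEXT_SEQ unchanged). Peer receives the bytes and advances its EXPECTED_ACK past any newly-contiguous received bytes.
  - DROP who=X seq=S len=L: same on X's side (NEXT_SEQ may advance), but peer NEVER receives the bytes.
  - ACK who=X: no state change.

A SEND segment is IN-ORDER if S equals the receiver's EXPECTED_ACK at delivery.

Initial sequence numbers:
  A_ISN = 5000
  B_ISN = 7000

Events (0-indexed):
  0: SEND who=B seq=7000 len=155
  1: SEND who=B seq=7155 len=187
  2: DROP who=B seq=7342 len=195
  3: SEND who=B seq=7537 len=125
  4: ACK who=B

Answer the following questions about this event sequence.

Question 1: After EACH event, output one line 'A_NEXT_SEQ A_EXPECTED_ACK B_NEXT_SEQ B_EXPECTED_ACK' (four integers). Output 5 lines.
5000 7155 7155 5000
5000 7342 7342 5000
5000 7342 7537 5000
5000 7342 7662 5000
5000 7342 7662 5000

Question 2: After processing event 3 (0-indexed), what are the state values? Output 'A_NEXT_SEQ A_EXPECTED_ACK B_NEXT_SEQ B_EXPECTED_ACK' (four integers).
After event 0: A_seq=5000 A_ack=7155 B_seq=7155 B_ack=5000
After event 1: A_seq=5000 A_ack=7342 B_seq=7342 B_ack=5000
After event 2: A_seq=5000 A_ack=7342 B_seq=7537 B_ack=5000
After event 3: A_seq=5000 A_ack=7342 B_seq=7662 B_ack=5000

5000 7342 7662 5000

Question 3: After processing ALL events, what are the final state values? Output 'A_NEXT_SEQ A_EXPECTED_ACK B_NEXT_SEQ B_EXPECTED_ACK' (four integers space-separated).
After event 0: A_seq=5000 A_ack=7155 B_seq=7155 B_ack=5000
After event 1: A_seq=5000 A_ack=7342 B_seq=7342 B_ack=5000
After event 2: A_seq=5000 A_ack=7342 B_seq=7537 B_ack=5000
After event 3: A_seq=5000 A_ack=7342 B_seq=7662 B_ack=5000
After event 4: A_seq=5000 A_ack=7342 B_seq=7662 B_ack=5000

Answer: 5000 7342 7662 5000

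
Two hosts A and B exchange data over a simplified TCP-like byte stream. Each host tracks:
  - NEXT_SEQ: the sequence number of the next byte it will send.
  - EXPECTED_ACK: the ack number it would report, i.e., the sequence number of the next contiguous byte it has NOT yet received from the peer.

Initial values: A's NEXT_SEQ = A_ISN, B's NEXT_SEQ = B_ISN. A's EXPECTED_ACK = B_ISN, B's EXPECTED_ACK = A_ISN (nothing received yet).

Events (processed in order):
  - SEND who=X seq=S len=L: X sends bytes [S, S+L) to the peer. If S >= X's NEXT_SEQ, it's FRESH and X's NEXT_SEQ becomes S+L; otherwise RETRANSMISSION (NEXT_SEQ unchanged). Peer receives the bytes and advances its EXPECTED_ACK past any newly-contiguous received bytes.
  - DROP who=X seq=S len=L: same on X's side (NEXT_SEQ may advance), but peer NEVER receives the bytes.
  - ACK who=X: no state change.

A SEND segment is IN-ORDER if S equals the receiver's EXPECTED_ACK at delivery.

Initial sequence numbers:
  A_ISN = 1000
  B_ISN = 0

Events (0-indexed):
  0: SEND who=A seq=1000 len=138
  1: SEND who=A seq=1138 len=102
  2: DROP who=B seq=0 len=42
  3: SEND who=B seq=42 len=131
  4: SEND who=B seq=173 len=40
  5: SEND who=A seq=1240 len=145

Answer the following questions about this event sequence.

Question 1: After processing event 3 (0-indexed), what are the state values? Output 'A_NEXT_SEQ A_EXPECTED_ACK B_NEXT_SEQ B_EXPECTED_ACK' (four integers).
After event 0: A_seq=1138 A_ack=0 B_seq=0 B_ack=1138
After event 1: A_seq=1240 A_ack=0 B_seq=0 B_ack=1240
After event 2: A_seq=1240 A_ack=0 B_seq=42 B_ack=1240
After event 3: A_seq=1240 A_ack=0 B_seq=173 B_ack=1240

1240 0 173 1240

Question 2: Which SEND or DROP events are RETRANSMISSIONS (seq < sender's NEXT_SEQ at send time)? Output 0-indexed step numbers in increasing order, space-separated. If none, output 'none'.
Answer: none

Derivation:
Step 0: SEND seq=1000 -> fresh
Step 1: SEND seq=1138 -> fresh
Step 2: DROP seq=0 -> fresh
Step 3: SEND seq=42 -> fresh
Step 4: SEND seq=173 -> fresh
Step 5: SEND seq=1240 -> fresh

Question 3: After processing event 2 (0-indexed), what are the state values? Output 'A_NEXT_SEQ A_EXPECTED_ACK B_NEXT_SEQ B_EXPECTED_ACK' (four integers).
After event 0: A_seq=1138 A_ack=0 B_seq=0 B_ack=1138
After event 1: A_seq=1240 A_ack=0 B_seq=0 B_ack=1240
After event 2: A_seq=1240 A_ack=0 B_seq=42 B_ack=1240

1240 0 42 1240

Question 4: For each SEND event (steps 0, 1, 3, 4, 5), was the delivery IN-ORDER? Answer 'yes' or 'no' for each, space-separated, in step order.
Answer: yes yes no no yes

Derivation:
Step 0: SEND seq=1000 -> in-order
Step 1: SEND seq=1138 -> in-order
Step 3: SEND seq=42 -> out-of-order
Step 4: SEND seq=173 -> out-of-order
Step 5: SEND seq=1240 -> in-order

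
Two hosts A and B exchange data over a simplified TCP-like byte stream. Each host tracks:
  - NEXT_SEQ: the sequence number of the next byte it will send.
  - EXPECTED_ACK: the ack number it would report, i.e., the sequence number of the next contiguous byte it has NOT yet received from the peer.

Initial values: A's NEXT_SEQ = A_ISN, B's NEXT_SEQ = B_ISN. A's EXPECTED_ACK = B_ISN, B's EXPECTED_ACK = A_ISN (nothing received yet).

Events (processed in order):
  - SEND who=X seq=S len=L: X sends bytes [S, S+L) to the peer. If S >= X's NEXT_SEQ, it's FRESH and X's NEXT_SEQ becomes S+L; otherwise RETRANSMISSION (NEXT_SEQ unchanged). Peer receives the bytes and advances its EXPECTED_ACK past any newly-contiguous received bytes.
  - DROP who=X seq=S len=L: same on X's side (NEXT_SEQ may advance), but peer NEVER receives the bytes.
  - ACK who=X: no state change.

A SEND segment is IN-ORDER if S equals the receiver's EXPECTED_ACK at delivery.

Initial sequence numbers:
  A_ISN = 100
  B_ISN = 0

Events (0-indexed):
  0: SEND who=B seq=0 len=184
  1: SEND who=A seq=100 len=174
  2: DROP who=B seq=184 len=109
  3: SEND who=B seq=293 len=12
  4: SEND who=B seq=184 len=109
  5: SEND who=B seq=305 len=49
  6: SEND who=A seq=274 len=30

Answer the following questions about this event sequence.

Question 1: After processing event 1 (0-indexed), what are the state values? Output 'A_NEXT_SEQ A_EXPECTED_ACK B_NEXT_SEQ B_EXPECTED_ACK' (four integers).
After event 0: A_seq=100 A_ack=184 B_seq=184 B_ack=100
After event 1: A_seq=274 A_ack=184 B_seq=184 B_ack=274

274 184 184 274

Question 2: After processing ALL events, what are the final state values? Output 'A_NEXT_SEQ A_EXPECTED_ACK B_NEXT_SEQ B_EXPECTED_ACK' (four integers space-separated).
After event 0: A_seq=100 A_ack=184 B_seq=184 B_ack=100
After event 1: A_seq=274 A_ack=184 B_seq=184 B_ack=274
After event 2: A_seq=274 A_ack=184 B_seq=293 B_ack=274
After event 3: A_seq=274 A_ack=184 B_seq=305 B_ack=274
After event 4: A_seq=274 A_ack=305 B_seq=305 B_ack=274
After event 5: A_seq=274 A_ack=354 B_seq=354 B_ack=274
After event 6: A_seq=304 A_ack=354 B_seq=354 B_ack=304

Answer: 304 354 354 304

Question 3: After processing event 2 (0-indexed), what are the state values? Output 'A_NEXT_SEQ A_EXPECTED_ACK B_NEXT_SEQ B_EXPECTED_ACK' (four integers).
After event 0: A_seq=100 A_ack=184 B_seq=184 B_ack=100
After event 1: A_seq=274 A_ack=184 B_seq=184 B_ack=274
After event 2: A_seq=274 A_ack=184 B_seq=293 B_ack=274

274 184 293 274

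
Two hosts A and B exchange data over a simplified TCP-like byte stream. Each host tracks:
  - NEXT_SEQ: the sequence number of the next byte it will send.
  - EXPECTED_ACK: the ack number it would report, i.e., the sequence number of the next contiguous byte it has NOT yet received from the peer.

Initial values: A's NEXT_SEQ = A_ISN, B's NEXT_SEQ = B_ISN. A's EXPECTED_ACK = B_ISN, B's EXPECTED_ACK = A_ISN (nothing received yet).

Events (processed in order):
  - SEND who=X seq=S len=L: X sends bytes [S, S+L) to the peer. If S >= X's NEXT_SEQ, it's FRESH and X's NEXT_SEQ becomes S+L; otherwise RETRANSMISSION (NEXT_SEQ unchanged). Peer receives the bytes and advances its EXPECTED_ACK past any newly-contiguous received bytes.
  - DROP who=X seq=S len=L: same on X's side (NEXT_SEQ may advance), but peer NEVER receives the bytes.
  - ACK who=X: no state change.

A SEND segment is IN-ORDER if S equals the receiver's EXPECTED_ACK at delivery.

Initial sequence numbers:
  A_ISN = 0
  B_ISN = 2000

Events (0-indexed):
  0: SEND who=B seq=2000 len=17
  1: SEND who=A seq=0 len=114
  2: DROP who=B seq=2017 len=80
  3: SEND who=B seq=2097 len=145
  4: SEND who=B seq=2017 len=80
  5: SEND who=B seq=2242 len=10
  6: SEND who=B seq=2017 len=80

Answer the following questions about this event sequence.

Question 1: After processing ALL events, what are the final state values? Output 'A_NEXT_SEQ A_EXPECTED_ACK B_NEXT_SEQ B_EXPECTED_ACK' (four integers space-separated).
After event 0: A_seq=0 A_ack=2017 B_seq=2017 B_ack=0
After event 1: A_seq=114 A_ack=2017 B_seq=2017 B_ack=114
After event 2: A_seq=114 A_ack=2017 B_seq=2097 B_ack=114
After event 3: A_seq=114 A_ack=2017 B_seq=2242 B_ack=114
After event 4: A_seq=114 A_ack=2242 B_seq=2242 B_ack=114
After event 5: A_seq=114 A_ack=2252 B_seq=2252 B_ack=114
After event 6: A_seq=114 A_ack=2252 B_seq=2252 B_ack=114

Answer: 114 2252 2252 114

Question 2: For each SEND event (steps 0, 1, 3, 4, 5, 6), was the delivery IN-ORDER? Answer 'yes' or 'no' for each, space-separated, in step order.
Step 0: SEND seq=2000 -> in-order
Step 1: SEND seq=0 -> in-order
Step 3: SEND seq=2097 -> out-of-order
Step 4: SEND seq=2017 -> in-order
Step 5: SEND seq=2242 -> in-order
Step 6: SEND seq=2017 -> out-of-order

Answer: yes yes no yes yes no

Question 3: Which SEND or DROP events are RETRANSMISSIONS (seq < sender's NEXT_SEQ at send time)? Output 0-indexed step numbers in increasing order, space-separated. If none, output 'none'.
Step 0: SEND seq=2000 -> fresh
Step 1: SEND seq=0 -> fresh
Step 2: DROP seq=2017 -> fresh
Step 3: SEND seq=2097 -> fresh
Step 4: SEND seq=2017 -> retransmit
Step 5: SEND seq=2242 -> fresh
Step 6: SEND seq=2017 -> retransmit

Answer: 4 6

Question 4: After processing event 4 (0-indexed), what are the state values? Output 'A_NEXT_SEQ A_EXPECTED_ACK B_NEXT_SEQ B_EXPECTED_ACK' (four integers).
After event 0: A_seq=0 A_ack=2017 B_seq=2017 B_ack=0
After event 1: A_seq=114 A_ack=2017 B_seq=2017 B_ack=114
After event 2: A_seq=114 A_ack=2017 B_seq=2097 B_ack=114
After event 3: A_seq=114 A_ack=2017 B_seq=2242 B_ack=114
After event 4: A_seq=114 A_ack=2242 B_seq=2242 B_ack=114

114 2242 2242 114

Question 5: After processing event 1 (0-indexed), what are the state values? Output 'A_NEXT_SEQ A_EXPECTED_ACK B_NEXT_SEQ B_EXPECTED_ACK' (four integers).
After event 0: A_seq=0 A_ack=2017 B_seq=2017 B_ack=0
After event 1: A_seq=114 A_ack=2017 B_seq=2017 B_ack=114

114 2017 2017 114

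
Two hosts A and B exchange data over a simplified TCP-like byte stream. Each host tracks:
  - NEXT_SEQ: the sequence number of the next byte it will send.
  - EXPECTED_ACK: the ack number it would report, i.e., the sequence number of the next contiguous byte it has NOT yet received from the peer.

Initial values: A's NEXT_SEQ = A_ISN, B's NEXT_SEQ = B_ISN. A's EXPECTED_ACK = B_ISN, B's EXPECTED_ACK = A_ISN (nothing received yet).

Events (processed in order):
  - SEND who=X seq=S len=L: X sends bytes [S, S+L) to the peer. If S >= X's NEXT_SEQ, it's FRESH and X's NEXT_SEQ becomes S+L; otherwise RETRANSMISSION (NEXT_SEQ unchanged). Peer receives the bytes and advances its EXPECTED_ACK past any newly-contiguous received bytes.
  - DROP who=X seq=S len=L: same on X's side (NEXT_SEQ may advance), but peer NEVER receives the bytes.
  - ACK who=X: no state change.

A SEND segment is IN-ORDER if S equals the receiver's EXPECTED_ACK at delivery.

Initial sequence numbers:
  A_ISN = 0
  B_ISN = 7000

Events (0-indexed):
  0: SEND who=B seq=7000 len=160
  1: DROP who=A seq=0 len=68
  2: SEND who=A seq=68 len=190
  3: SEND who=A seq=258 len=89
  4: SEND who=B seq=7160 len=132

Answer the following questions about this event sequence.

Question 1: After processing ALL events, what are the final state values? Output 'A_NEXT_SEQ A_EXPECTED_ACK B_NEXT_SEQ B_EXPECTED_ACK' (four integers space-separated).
Answer: 347 7292 7292 0

Derivation:
After event 0: A_seq=0 A_ack=7160 B_seq=7160 B_ack=0
After event 1: A_seq=68 A_ack=7160 B_seq=7160 B_ack=0
After event 2: A_seq=258 A_ack=7160 B_seq=7160 B_ack=0
After event 3: A_seq=347 A_ack=7160 B_seq=7160 B_ack=0
After event 4: A_seq=347 A_ack=7292 B_seq=7292 B_ack=0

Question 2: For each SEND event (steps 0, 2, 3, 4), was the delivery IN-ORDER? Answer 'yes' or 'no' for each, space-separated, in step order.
Step 0: SEND seq=7000 -> in-order
Step 2: SEND seq=68 -> out-of-order
Step 3: SEND seq=258 -> out-of-order
Step 4: SEND seq=7160 -> in-order

Answer: yes no no yes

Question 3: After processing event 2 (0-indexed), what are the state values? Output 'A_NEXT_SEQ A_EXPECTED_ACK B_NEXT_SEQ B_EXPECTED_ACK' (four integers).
After event 0: A_seq=0 A_ack=7160 B_seq=7160 B_ack=0
After event 1: A_seq=68 A_ack=7160 B_seq=7160 B_ack=0
After event 2: A_seq=258 A_ack=7160 B_seq=7160 B_ack=0

258 7160 7160 0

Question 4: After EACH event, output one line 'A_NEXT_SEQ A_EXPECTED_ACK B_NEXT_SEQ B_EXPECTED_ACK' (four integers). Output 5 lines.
0 7160 7160 0
68 7160 7160 0
258 7160 7160 0
347 7160 7160 0
347 7292 7292 0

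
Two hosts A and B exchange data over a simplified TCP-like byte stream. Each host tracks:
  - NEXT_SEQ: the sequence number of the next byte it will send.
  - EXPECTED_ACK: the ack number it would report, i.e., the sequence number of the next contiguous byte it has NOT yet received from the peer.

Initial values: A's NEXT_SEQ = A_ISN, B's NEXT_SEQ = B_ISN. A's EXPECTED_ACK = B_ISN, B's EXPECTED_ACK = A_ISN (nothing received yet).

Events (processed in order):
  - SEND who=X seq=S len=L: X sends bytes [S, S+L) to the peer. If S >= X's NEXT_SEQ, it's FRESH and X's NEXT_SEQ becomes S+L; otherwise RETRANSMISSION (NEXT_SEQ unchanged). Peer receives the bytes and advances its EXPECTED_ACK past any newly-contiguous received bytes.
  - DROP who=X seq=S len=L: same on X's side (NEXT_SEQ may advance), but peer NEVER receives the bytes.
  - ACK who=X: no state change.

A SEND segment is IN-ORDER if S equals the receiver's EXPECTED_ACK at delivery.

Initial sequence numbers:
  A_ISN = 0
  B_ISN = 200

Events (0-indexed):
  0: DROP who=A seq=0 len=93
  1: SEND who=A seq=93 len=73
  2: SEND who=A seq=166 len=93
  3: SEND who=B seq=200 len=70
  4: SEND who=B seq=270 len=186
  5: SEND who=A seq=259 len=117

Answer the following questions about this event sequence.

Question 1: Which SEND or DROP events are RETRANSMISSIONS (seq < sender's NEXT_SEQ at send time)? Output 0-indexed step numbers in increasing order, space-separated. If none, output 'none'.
Step 0: DROP seq=0 -> fresh
Step 1: SEND seq=93 -> fresh
Step 2: SEND seq=166 -> fresh
Step 3: SEND seq=200 -> fresh
Step 4: SEND seq=270 -> fresh
Step 5: SEND seq=259 -> fresh

Answer: none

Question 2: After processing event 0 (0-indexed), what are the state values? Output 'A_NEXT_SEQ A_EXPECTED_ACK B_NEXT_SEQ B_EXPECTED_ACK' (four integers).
After event 0: A_seq=93 A_ack=200 B_seq=200 B_ack=0

93 200 200 0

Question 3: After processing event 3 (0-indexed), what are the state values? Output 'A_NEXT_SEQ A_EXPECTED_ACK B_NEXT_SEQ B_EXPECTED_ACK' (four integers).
After event 0: A_seq=93 A_ack=200 B_seq=200 B_ack=0
After event 1: A_seq=166 A_ack=200 B_seq=200 B_ack=0
After event 2: A_seq=259 A_ack=200 B_seq=200 B_ack=0
After event 3: A_seq=259 A_ack=270 B_seq=270 B_ack=0

259 270 270 0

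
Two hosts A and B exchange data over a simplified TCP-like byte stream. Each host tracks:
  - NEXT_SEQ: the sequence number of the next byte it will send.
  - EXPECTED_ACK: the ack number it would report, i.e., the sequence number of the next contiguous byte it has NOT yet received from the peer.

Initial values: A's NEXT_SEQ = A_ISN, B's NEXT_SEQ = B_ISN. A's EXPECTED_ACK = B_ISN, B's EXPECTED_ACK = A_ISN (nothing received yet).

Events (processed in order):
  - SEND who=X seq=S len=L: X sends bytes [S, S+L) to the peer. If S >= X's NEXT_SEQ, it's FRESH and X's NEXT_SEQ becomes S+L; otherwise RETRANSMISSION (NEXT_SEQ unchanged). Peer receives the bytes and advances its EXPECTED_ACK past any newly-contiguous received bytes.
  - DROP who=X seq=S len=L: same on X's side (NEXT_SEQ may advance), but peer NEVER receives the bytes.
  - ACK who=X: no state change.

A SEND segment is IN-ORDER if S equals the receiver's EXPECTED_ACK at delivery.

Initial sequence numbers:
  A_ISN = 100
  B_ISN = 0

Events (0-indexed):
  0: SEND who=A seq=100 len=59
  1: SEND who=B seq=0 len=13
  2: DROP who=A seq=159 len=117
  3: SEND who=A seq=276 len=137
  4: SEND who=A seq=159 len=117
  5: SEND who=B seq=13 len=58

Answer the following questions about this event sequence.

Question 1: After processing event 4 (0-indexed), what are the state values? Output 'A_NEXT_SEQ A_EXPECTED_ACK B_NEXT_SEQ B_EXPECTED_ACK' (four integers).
After event 0: A_seq=159 A_ack=0 B_seq=0 B_ack=159
After event 1: A_seq=159 A_ack=13 B_seq=13 B_ack=159
After event 2: A_seq=276 A_ack=13 B_seq=13 B_ack=159
After event 3: A_seq=413 A_ack=13 B_seq=13 B_ack=159
After event 4: A_seq=413 A_ack=13 B_seq=13 B_ack=413

413 13 13 413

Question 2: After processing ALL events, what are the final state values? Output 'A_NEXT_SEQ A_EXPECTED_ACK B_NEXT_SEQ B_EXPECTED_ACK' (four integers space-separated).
Answer: 413 71 71 413

Derivation:
After event 0: A_seq=159 A_ack=0 B_seq=0 B_ack=159
After event 1: A_seq=159 A_ack=13 B_seq=13 B_ack=159
After event 2: A_seq=276 A_ack=13 B_seq=13 B_ack=159
After event 3: A_seq=413 A_ack=13 B_seq=13 B_ack=159
After event 4: A_seq=413 A_ack=13 B_seq=13 B_ack=413
After event 5: A_seq=413 A_ack=71 B_seq=71 B_ack=413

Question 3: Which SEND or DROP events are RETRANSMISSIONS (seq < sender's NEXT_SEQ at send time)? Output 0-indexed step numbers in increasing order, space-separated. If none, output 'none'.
Answer: 4

Derivation:
Step 0: SEND seq=100 -> fresh
Step 1: SEND seq=0 -> fresh
Step 2: DROP seq=159 -> fresh
Step 3: SEND seq=276 -> fresh
Step 4: SEND seq=159 -> retransmit
Step 5: SEND seq=13 -> fresh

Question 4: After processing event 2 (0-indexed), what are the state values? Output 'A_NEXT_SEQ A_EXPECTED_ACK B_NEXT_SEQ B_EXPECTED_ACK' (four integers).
After event 0: A_seq=159 A_ack=0 B_seq=0 B_ack=159
After event 1: A_seq=159 A_ack=13 B_seq=13 B_ack=159
After event 2: A_seq=276 A_ack=13 B_seq=13 B_ack=159

276 13 13 159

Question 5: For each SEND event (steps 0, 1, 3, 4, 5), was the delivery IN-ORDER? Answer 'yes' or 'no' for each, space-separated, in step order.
Answer: yes yes no yes yes

Derivation:
Step 0: SEND seq=100 -> in-order
Step 1: SEND seq=0 -> in-order
Step 3: SEND seq=276 -> out-of-order
Step 4: SEND seq=159 -> in-order
Step 5: SEND seq=13 -> in-order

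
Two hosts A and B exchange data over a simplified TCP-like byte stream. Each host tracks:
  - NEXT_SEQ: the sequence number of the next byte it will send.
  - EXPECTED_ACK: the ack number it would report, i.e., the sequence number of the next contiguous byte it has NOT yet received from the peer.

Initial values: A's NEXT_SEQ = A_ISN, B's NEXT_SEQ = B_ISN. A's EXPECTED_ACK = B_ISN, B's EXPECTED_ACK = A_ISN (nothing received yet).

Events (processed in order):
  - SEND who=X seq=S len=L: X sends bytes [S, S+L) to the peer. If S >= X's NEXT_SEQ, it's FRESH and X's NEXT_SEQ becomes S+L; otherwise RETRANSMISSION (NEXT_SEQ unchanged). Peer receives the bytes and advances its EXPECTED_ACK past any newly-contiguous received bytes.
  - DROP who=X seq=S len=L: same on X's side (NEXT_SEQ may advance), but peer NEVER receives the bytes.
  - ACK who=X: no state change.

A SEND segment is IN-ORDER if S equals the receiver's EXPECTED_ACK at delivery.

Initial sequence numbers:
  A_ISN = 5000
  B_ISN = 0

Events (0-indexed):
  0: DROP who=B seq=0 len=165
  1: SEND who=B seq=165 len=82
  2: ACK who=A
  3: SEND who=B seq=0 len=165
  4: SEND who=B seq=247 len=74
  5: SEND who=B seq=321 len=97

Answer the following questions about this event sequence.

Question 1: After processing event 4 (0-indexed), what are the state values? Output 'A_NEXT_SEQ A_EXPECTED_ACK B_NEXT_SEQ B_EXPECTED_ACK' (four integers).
After event 0: A_seq=5000 A_ack=0 B_seq=165 B_ack=5000
After event 1: A_seq=5000 A_ack=0 B_seq=247 B_ack=5000
After event 2: A_seq=5000 A_ack=0 B_seq=247 B_ack=5000
After event 3: A_seq=5000 A_ack=247 B_seq=247 B_ack=5000
After event 4: A_seq=5000 A_ack=321 B_seq=321 B_ack=5000

5000 321 321 5000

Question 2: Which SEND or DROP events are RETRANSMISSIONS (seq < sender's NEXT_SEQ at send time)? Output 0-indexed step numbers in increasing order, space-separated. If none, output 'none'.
Answer: 3

Derivation:
Step 0: DROP seq=0 -> fresh
Step 1: SEND seq=165 -> fresh
Step 3: SEND seq=0 -> retransmit
Step 4: SEND seq=247 -> fresh
Step 5: SEND seq=321 -> fresh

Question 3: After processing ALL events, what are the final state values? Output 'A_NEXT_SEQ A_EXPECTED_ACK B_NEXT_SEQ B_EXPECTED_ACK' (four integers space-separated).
After event 0: A_seq=5000 A_ack=0 B_seq=165 B_ack=5000
After event 1: A_seq=5000 A_ack=0 B_seq=247 B_ack=5000
After event 2: A_seq=5000 A_ack=0 B_seq=247 B_ack=5000
After event 3: A_seq=5000 A_ack=247 B_seq=247 B_ack=5000
After event 4: A_seq=5000 A_ack=321 B_seq=321 B_ack=5000
After event 5: A_seq=5000 A_ack=418 B_seq=418 B_ack=5000

Answer: 5000 418 418 5000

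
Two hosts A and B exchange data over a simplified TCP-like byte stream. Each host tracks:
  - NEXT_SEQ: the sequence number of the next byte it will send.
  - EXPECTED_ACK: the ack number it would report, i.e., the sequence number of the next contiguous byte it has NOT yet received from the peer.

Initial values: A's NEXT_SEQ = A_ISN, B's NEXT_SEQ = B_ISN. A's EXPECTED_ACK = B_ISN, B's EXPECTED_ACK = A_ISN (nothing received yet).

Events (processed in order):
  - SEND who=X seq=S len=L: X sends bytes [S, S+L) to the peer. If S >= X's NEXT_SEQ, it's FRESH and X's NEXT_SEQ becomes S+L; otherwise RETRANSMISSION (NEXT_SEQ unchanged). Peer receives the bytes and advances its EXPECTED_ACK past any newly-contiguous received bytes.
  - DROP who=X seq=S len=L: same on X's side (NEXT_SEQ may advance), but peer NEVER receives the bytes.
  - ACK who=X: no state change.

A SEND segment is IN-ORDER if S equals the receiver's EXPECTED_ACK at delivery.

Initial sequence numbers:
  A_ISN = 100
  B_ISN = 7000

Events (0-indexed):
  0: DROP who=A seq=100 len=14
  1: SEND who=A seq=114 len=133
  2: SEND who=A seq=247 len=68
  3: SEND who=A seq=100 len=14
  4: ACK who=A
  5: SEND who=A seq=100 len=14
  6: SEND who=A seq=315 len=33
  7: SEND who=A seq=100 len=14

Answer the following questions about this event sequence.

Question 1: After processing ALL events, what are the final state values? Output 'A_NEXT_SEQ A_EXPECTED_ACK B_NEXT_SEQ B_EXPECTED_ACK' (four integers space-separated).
Answer: 348 7000 7000 348

Derivation:
After event 0: A_seq=114 A_ack=7000 B_seq=7000 B_ack=100
After event 1: A_seq=247 A_ack=7000 B_seq=7000 B_ack=100
After event 2: A_seq=315 A_ack=7000 B_seq=7000 B_ack=100
After event 3: A_seq=315 A_ack=7000 B_seq=7000 B_ack=315
After event 4: A_seq=315 A_ack=7000 B_seq=7000 B_ack=315
After event 5: A_seq=315 A_ack=7000 B_seq=7000 B_ack=315
After event 6: A_seq=348 A_ack=7000 B_seq=7000 B_ack=348
After event 7: A_seq=348 A_ack=7000 B_seq=7000 B_ack=348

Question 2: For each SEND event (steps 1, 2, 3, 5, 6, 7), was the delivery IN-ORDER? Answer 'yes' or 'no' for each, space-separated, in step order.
Answer: no no yes no yes no

Derivation:
Step 1: SEND seq=114 -> out-of-order
Step 2: SEND seq=247 -> out-of-order
Step 3: SEND seq=100 -> in-order
Step 5: SEND seq=100 -> out-of-order
Step 6: SEND seq=315 -> in-order
Step 7: SEND seq=100 -> out-of-order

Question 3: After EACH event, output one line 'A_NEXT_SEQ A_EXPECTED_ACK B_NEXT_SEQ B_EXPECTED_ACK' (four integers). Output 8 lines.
114 7000 7000 100
247 7000 7000 100
315 7000 7000 100
315 7000 7000 315
315 7000 7000 315
315 7000 7000 315
348 7000 7000 348
348 7000 7000 348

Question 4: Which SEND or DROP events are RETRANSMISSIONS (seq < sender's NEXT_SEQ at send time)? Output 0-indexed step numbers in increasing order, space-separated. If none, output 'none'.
Step 0: DROP seq=100 -> fresh
Step 1: SEND seq=114 -> fresh
Step 2: SEND seq=247 -> fresh
Step 3: SEND seq=100 -> retransmit
Step 5: SEND seq=100 -> retransmit
Step 6: SEND seq=315 -> fresh
Step 7: SEND seq=100 -> retransmit

Answer: 3 5 7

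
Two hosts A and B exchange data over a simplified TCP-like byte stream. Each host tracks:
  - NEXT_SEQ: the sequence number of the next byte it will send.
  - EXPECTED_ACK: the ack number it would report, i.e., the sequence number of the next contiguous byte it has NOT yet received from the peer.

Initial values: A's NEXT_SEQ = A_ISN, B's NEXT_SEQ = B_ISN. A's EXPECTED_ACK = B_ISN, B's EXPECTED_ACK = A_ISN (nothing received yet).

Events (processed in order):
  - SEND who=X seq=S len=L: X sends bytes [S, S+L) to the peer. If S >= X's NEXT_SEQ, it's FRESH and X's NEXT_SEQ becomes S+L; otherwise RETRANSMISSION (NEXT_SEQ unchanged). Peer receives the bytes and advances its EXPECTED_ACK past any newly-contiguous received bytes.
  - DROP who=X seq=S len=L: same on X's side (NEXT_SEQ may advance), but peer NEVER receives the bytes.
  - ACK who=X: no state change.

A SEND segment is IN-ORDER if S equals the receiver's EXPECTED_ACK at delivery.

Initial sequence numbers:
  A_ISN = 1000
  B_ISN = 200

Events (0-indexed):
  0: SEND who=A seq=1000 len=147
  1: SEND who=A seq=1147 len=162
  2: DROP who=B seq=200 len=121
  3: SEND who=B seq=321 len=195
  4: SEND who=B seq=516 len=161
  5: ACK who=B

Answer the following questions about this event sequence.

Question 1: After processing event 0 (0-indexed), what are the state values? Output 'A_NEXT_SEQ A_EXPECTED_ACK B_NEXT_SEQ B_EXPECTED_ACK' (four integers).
After event 0: A_seq=1147 A_ack=200 B_seq=200 B_ack=1147

1147 200 200 1147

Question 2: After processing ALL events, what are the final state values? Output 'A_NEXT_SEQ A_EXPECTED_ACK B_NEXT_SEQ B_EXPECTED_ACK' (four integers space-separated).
After event 0: A_seq=1147 A_ack=200 B_seq=200 B_ack=1147
After event 1: A_seq=1309 A_ack=200 B_seq=200 B_ack=1309
After event 2: A_seq=1309 A_ack=200 B_seq=321 B_ack=1309
After event 3: A_seq=1309 A_ack=200 B_seq=516 B_ack=1309
After event 4: A_seq=1309 A_ack=200 B_seq=677 B_ack=1309
After event 5: A_seq=1309 A_ack=200 B_seq=677 B_ack=1309

Answer: 1309 200 677 1309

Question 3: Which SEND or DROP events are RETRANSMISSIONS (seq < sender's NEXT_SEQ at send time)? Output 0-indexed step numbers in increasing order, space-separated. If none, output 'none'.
Answer: none

Derivation:
Step 0: SEND seq=1000 -> fresh
Step 1: SEND seq=1147 -> fresh
Step 2: DROP seq=200 -> fresh
Step 3: SEND seq=321 -> fresh
Step 4: SEND seq=516 -> fresh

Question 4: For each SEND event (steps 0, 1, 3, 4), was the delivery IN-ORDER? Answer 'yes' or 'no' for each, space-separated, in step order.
Step 0: SEND seq=1000 -> in-order
Step 1: SEND seq=1147 -> in-order
Step 3: SEND seq=321 -> out-of-order
Step 4: SEND seq=516 -> out-of-order

Answer: yes yes no no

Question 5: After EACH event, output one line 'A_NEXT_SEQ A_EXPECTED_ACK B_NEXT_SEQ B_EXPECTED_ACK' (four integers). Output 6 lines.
1147 200 200 1147
1309 200 200 1309
1309 200 321 1309
1309 200 516 1309
1309 200 677 1309
1309 200 677 1309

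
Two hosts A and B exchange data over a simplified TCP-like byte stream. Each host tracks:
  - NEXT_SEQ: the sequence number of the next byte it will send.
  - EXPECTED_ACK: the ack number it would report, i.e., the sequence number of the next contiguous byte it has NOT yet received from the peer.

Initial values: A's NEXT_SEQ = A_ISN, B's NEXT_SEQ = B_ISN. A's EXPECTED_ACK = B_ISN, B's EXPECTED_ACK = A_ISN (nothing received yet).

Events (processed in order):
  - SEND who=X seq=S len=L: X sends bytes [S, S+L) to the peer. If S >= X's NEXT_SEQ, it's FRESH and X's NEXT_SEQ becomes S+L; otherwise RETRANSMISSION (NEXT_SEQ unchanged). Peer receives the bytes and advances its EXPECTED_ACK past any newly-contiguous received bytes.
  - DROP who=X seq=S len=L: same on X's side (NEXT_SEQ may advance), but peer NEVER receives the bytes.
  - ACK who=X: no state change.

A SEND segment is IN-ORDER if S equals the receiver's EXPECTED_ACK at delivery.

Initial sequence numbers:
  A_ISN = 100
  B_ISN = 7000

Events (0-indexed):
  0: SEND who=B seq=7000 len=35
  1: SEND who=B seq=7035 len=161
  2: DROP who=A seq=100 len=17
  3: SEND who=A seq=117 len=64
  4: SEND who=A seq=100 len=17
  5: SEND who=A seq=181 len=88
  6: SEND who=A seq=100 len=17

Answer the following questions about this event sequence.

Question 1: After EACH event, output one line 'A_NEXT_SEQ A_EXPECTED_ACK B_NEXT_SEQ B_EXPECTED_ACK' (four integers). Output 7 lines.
100 7035 7035 100
100 7196 7196 100
117 7196 7196 100
181 7196 7196 100
181 7196 7196 181
269 7196 7196 269
269 7196 7196 269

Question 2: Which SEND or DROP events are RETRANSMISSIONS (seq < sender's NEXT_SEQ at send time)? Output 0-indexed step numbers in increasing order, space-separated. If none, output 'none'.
Answer: 4 6

Derivation:
Step 0: SEND seq=7000 -> fresh
Step 1: SEND seq=7035 -> fresh
Step 2: DROP seq=100 -> fresh
Step 3: SEND seq=117 -> fresh
Step 4: SEND seq=100 -> retransmit
Step 5: SEND seq=181 -> fresh
Step 6: SEND seq=100 -> retransmit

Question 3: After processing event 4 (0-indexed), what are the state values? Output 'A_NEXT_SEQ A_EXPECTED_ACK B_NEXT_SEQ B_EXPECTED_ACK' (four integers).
After event 0: A_seq=100 A_ack=7035 B_seq=7035 B_ack=100
After event 1: A_seq=100 A_ack=7196 B_seq=7196 B_ack=100
After event 2: A_seq=117 A_ack=7196 B_seq=7196 B_ack=100
After event 3: A_seq=181 A_ack=7196 B_seq=7196 B_ack=100
After event 4: A_seq=181 A_ack=7196 B_seq=7196 B_ack=181

181 7196 7196 181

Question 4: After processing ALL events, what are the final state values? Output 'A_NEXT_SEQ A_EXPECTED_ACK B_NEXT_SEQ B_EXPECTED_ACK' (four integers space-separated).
Answer: 269 7196 7196 269

Derivation:
After event 0: A_seq=100 A_ack=7035 B_seq=7035 B_ack=100
After event 1: A_seq=100 A_ack=7196 B_seq=7196 B_ack=100
After event 2: A_seq=117 A_ack=7196 B_seq=7196 B_ack=100
After event 3: A_seq=181 A_ack=7196 B_seq=7196 B_ack=100
After event 4: A_seq=181 A_ack=7196 B_seq=7196 B_ack=181
After event 5: A_seq=269 A_ack=7196 B_seq=7196 B_ack=269
After event 6: A_seq=269 A_ack=7196 B_seq=7196 B_ack=269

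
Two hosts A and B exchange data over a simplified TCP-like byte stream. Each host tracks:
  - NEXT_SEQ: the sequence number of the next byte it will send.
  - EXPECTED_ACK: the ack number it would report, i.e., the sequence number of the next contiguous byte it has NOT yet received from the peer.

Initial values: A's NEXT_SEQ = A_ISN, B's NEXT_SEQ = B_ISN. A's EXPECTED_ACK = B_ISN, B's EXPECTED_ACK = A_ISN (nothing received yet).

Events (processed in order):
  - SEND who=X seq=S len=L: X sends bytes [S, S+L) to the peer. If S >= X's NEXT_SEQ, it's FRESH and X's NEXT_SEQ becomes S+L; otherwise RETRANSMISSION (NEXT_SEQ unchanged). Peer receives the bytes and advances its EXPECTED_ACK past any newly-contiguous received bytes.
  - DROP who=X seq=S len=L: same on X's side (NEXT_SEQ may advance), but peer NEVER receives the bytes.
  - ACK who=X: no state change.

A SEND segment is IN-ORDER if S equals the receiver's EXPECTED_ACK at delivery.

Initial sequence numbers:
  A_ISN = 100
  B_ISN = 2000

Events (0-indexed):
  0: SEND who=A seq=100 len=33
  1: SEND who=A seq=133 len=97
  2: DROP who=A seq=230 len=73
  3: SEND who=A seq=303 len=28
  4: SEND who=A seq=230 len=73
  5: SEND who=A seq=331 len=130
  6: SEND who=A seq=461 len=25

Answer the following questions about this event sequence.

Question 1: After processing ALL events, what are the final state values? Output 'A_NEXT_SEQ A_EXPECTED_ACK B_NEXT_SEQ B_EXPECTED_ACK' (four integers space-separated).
After event 0: A_seq=133 A_ack=2000 B_seq=2000 B_ack=133
After event 1: A_seq=230 A_ack=2000 B_seq=2000 B_ack=230
After event 2: A_seq=303 A_ack=2000 B_seq=2000 B_ack=230
After event 3: A_seq=331 A_ack=2000 B_seq=2000 B_ack=230
After event 4: A_seq=331 A_ack=2000 B_seq=2000 B_ack=331
After event 5: A_seq=461 A_ack=2000 B_seq=2000 B_ack=461
After event 6: A_seq=486 A_ack=2000 B_seq=2000 B_ack=486

Answer: 486 2000 2000 486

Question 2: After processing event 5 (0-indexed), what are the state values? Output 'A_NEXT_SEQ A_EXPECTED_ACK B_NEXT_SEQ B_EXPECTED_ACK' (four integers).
After event 0: A_seq=133 A_ack=2000 B_seq=2000 B_ack=133
After event 1: A_seq=230 A_ack=2000 B_seq=2000 B_ack=230
After event 2: A_seq=303 A_ack=2000 B_seq=2000 B_ack=230
After event 3: A_seq=331 A_ack=2000 B_seq=2000 B_ack=230
After event 4: A_seq=331 A_ack=2000 B_seq=2000 B_ack=331
After event 5: A_seq=461 A_ack=2000 B_seq=2000 B_ack=461

461 2000 2000 461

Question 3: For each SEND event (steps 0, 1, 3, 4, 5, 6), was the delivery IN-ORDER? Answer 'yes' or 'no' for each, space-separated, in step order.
Step 0: SEND seq=100 -> in-order
Step 1: SEND seq=133 -> in-order
Step 3: SEND seq=303 -> out-of-order
Step 4: SEND seq=230 -> in-order
Step 5: SEND seq=331 -> in-order
Step 6: SEND seq=461 -> in-order

Answer: yes yes no yes yes yes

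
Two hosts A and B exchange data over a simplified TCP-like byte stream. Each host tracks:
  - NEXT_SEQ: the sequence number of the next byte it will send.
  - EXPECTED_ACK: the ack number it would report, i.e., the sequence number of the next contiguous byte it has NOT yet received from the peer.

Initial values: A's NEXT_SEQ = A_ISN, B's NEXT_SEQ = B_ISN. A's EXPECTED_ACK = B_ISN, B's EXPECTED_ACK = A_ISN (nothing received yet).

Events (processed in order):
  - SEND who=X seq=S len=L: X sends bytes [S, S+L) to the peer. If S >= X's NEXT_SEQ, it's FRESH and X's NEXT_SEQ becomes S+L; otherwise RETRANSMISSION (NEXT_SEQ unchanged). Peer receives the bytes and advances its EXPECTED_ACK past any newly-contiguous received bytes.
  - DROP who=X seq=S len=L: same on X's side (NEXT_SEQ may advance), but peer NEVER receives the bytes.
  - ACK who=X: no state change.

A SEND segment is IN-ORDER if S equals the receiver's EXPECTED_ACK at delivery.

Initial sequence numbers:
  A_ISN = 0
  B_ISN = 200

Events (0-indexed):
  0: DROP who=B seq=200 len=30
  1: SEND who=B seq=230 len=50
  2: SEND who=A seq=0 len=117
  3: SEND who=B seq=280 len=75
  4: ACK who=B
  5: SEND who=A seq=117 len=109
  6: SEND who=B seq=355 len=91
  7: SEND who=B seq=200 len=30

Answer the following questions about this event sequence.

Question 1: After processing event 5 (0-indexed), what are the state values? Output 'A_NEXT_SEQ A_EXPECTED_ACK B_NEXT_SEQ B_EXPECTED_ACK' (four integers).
After event 0: A_seq=0 A_ack=200 B_seq=230 B_ack=0
After event 1: A_seq=0 A_ack=200 B_seq=280 B_ack=0
After event 2: A_seq=117 A_ack=200 B_seq=280 B_ack=117
After event 3: A_seq=117 A_ack=200 B_seq=355 B_ack=117
After event 4: A_seq=117 A_ack=200 B_seq=355 B_ack=117
After event 5: A_seq=226 A_ack=200 B_seq=355 B_ack=226

226 200 355 226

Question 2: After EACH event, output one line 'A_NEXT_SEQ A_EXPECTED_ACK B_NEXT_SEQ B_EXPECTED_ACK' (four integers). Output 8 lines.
0 200 230 0
0 200 280 0
117 200 280 117
117 200 355 117
117 200 355 117
226 200 355 226
226 200 446 226
226 446 446 226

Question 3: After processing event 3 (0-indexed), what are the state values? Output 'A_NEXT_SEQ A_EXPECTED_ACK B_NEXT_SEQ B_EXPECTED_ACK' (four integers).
After event 0: A_seq=0 A_ack=200 B_seq=230 B_ack=0
After event 1: A_seq=0 A_ack=200 B_seq=280 B_ack=0
After event 2: A_seq=117 A_ack=200 B_seq=280 B_ack=117
After event 3: A_seq=117 A_ack=200 B_seq=355 B_ack=117

117 200 355 117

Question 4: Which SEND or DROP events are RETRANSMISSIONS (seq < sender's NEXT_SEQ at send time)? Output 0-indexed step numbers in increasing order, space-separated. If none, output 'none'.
Answer: 7

Derivation:
Step 0: DROP seq=200 -> fresh
Step 1: SEND seq=230 -> fresh
Step 2: SEND seq=0 -> fresh
Step 3: SEND seq=280 -> fresh
Step 5: SEND seq=117 -> fresh
Step 6: SEND seq=355 -> fresh
Step 7: SEND seq=200 -> retransmit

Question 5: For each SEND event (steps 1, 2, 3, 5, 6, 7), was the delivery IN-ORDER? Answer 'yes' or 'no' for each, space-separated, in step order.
Answer: no yes no yes no yes

Derivation:
Step 1: SEND seq=230 -> out-of-order
Step 2: SEND seq=0 -> in-order
Step 3: SEND seq=280 -> out-of-order
Step 5: SEND seq=117 -> in-order
Step 6: SEND seq=355 -> out-of-order
Step 7: SEND seq=200 -> in-order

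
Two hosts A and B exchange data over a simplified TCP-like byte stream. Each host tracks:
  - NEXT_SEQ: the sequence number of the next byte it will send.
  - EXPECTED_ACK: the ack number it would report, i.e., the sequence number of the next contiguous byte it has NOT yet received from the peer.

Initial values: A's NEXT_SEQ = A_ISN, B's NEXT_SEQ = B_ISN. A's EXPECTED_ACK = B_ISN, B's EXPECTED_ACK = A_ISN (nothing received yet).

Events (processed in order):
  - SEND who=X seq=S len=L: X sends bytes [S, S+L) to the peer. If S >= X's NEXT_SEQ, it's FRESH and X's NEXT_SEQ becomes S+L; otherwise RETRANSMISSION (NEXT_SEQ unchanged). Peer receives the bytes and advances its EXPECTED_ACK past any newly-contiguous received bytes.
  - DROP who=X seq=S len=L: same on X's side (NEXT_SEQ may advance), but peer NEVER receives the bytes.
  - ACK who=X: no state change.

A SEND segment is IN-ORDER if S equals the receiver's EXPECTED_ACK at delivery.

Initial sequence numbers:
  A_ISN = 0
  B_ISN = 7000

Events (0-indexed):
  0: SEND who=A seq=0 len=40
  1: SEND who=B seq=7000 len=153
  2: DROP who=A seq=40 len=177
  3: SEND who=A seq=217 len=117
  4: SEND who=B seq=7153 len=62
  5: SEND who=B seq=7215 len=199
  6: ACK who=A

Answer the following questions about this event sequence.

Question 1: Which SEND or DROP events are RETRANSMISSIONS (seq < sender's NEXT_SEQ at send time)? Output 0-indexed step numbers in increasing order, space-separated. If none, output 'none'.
Answer: none

Derivation:
Step 0: SEND seq=0 -> fresh
Step 1: SEND seq=7000 -> fresh
Step 2: DROP seq=40 -> fresh
Step 3: SEND seq=217 -> fresh
Step 4: SEND seq=7153 -> fresh
Step 5: SEND seq=7215 -> fresh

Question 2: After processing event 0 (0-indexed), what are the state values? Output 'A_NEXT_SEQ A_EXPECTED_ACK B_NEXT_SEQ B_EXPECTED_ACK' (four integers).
After event 0: A_seq=40 A_ack=7000 B_seq=7000 B_ack=40

40 7000 7000 40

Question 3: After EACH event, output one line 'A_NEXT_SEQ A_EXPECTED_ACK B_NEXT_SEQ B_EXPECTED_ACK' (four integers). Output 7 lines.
40 7000 7000 40
40 7153 7153 40
217 7153 7153 40
334 7153 7153 40
334 7215 7215 40
334 7414 7414 40
334 7414 7414 40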